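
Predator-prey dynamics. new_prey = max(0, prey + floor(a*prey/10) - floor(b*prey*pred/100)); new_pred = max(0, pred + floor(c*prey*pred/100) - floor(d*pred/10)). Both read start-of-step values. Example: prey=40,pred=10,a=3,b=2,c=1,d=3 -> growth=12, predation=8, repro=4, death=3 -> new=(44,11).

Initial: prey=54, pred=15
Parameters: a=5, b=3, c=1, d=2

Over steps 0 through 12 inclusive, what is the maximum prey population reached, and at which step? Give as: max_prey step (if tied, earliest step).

Answer: 57 1

Derivation:
Step 1: prey: 54+27-24=57; pred: 15+8-3=20
Step 2: prey: 57+28-34=51; pred: 20+11-4=27
Step 3: prey: 51+25-41=35; pred: 27+13-5=35
Step 4: prey: 35+17-36=16; pred: 35+12-7=40
Step 5: prey: 16+8-19=5; pred: 40+6-8=38
Step 6: prey: 5+2-5=2; pred: 38+1-7=32
Step 7: prey: 2+1-1=2; pred: 32+0-6=26
Step 8: prey: 2+1-1=2; pred: 26+0-5=21
Step 9: prey: 2+1-1=2; pred: 21+0-4=17
Step 10: prey: 2+1-1=2; pred: 17+0-3=14
Step 11: prey: 2+1-0=3; pred: 14+0-2=12
Step 12: prey: 3+1-1=3; pred: 12+0-2=10
Max prey = 57 at step 1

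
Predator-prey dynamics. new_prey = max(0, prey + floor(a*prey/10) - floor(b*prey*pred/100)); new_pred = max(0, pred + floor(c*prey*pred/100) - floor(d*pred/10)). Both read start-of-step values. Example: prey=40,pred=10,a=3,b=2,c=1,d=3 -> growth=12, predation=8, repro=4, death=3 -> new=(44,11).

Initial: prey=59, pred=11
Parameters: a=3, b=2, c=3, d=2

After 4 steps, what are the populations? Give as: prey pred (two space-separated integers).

Answer: 0 136

Derivation:
Step 1: prey: 59+17-12=64; pred: 11+19-2=28
Step 2: prey: 64+19-35=48; pred: 28+53-5=76
Step 3: prey: 48+14-72=0; pred: 76+109-15=170
Step 4: prey: 0+0-0=0; pred: 170+0-34=136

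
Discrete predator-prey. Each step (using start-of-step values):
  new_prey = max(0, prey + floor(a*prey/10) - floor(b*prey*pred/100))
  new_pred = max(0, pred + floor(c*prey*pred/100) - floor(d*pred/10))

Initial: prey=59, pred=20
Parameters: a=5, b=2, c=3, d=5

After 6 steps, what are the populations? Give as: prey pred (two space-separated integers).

Answer: 0 23

Derivation:
Step 1: prey: 59+29-23=65; pred: 20+35-10=45
Step 2: prey: 65+32-58=39; pred: 45+87-22=110
Step 3: prey: 39+19-85=0; pred: 110+128-55=183
Step 4: prey: 0+0-0=0; pred: 183+0-91=92
Step 5: prey: 0+0-0=0; pred: 92+0-46=46
Step 6: prey: 0+0-0=0; pred: 46+0-23=23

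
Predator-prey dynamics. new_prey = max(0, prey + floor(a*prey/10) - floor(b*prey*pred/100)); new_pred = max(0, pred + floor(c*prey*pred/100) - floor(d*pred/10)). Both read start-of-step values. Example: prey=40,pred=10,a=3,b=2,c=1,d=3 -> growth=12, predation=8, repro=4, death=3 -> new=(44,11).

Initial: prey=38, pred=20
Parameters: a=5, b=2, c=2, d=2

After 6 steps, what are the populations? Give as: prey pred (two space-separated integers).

Answer: 0 59

Derivation:
Step 1: prey: 38+19-15=42; pred: 20+15-4=31
Step 2: prey: 42+21-26=37; pred: 31+26-6=51
Step 3: prey: 37+18-37=18; pred: 51+37-10=78
Step 4: prey: 18+9-28=0; pred: 78+28-15=91
Step 5: prey: 0+0-0=0; pred: 91+0-18=73
Step 6: prey: 0+0-0=0; pred: 73+0-14=59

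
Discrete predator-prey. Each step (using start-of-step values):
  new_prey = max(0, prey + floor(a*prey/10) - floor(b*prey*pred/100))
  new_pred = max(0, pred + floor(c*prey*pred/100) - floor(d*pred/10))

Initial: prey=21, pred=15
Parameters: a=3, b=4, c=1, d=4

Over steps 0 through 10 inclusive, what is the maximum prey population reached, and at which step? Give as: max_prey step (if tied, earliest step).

Step 1: prey: 21+6-12=15; pred: 15+3-6=12
Step 2: prey: 15+4-7=12; pred: 12+1-4=9
Step 3: prey: 12+3-4=11; pred: 9+1-3=7
Step 4: prey: 11+3-3=11; pred: 7+0-2=5
Step 5: prey: 11+3-2=12; pred: 5+0-2=3
Step 6: prey: 12+3-1=14; pred: 3+0-1=2
Step 7: prey: 14+4-1=17; pred: 2+0-0=2
Step 8: prey: 17+5-1=21; pred: 2+0-0=2
Step 9: prey: 21+6-1=26; pred: 2+0-0=2
Step 10: prey: 26+7-2=31; pred: 2+0-0=2
Max prey = 31 at step 10

Answer: 31 10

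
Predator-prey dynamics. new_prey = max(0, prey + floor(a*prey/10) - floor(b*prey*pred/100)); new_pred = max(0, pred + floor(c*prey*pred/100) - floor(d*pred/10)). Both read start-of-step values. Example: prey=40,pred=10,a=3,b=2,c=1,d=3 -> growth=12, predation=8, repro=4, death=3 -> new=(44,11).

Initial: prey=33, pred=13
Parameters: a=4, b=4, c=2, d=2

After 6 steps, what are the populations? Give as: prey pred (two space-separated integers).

Step 1: prey: 33+13-17=29; pred: 13+8-2=19
Step 2: prey: 29+11-22=18; pred: 19+11-3=27
Step 3: prey: 18+7-19=6; pred: 27+9-5=31
Step 4: prey: 6+2-7=1; pred: 31+3-6=28
Step 5: prey: 1+0-1=0; pred: 28+0-5=23
Step 6: prey: 0+0-0=0; pred: 23+0-4=19

Answer: 0 19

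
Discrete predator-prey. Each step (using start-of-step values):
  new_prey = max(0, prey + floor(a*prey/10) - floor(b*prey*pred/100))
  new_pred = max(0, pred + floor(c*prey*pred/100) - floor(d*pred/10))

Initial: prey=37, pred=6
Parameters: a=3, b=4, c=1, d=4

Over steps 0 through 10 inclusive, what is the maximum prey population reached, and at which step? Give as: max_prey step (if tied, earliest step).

Step 1: prey: 37+11-8=40; pred: 6+2-2=6
Step 2: prey: 40+12-9=43; pred: 6+2-2=6
Step 3: prey: 43+12-10=45; pred: 6+2-2=6
Step 4: prey: 45+13-10=48; pred: 6+2-2=6
Step 5: prey: 48+14-11=51; pred: 6+2-2=6
Step 6: prey: 51+15-12=54; pred: 6+3-2=7
Step 7: prey: 54+16-15=55; pred: 7+3-2=8
Step 8: prey: 55+16-17=54; pred: 8+4-3=9
Step 9: prey: 54+16-19=51; pred: 9+4-3=10
Step 10: prey: 51+15-20=46; pred: 10+5-4=11
Max prey = 55 at step 7

Answer: 55 7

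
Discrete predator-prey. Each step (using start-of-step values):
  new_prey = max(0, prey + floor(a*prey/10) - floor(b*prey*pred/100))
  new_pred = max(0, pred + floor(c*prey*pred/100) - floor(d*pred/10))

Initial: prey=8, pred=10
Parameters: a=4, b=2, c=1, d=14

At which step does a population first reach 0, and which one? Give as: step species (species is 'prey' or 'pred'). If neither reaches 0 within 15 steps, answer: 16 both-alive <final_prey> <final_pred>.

Step 1: prey: 8+3-1=10; pred: 10+0-14=0
First extinction: pred at step 1

Answer: 1 pred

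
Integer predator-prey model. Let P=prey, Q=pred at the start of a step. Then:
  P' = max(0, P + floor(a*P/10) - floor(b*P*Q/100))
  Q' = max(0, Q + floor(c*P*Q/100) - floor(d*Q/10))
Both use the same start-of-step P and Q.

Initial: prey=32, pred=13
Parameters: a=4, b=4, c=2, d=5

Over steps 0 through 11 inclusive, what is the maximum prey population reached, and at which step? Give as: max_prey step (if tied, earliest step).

Answer: 39 11

Derivation:
Step 1: prey: 32+12-16=28; pred: 13+8-6=15
Step 2: prey: 28+11-16=23; pred: 15+8-7=16
Step 3: prey: 23+9-14=18; pred: 16+7-8=15
Step 4: prey: 18+7-10=15; pred: 15+5-7=13
Step 5: prey: 15+6-7=14; pred: 13+3-6=10
Step 6: prey: 14+5-5=14; pred: 10+2-5=7
Step 7: prey: 14+5-3=16; pred: 7+1-3=5
Step 8: prey: 16+6-3=19; pred: 5+1-2=4
Step 9: prey: 19+7-3=23; pred: 4+1-2=3
Step 10: prey: 23+9-2=30; pred: 3+1-1=3
Step 11: prey: 30+12-3=39; pred: 3+1-1=3
Max prey = 39 at step 11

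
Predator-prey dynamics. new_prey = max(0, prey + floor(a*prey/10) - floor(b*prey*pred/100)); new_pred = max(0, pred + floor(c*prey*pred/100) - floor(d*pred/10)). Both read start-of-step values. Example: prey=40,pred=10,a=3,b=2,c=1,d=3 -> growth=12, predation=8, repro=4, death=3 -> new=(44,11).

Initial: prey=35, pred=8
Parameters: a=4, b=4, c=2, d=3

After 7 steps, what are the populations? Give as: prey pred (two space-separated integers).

Answer: 1 16

Derivation:
Step 1: prey: 35+14-11=38; pred: 8+5-2=11
Step 2: prey: 38+15-16=37; pred: 11+8-3=16
Step 3: prey: 37+14-23=28; pred: 16+11-4=23
Step 4: prey: 28+11-25=14; pred: 23+12-6=29
Step 5: prey: 14+5-16=3; pred: 29+8-8=29
Step 6: prey: 3+1-3=1; pred: 29+1-8=22
Step 7: prey: 1+0-0=1; pred: 22+0-6=16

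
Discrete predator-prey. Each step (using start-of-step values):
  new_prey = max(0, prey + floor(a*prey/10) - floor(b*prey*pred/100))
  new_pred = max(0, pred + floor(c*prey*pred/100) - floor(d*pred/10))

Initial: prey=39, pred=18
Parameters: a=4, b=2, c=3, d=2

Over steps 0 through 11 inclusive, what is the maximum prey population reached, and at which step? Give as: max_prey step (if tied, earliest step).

Answer: 40 1

Derivation:
Step 1: prey: 39+15-14=40; pred: 18+21-3=36
Step 2: prey: 40+16-28=28; pred: 36+43-7=72
Step 3: prey: 28+11-40=0; pred: 72+60-14=118
Step 4: prey: 0+0-0=0; pred: 118+0-23=95
Step 5: prey: 0+0-0=0; pred: 95+0-19=76
Step 6: prey: 0+0-0=0; pred: 76+0-15=61
Step 7: prey: 0+0-0=0; pred: 61+0-12=49
Step 8: prey: 0+0-0=0; pred: 49+0-9=40
Step 9: prey: 0+0-0=0; pred: 40+0-8=32
Step 10: prey: 0+0-0=0; pred: 32+0-6=26
Step 11: prey: 0+0-0=0; pred: 26+0-5=21
Max prey = 40 at step 1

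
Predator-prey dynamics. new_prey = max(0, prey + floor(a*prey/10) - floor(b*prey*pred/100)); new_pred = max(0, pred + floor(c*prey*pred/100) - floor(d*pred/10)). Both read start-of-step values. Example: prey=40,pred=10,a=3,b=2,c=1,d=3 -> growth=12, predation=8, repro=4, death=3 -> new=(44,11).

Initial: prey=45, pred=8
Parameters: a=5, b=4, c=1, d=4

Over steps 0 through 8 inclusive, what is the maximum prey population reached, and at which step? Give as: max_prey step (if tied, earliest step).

Answer: 77 4

Derivation:
Step 1: prey: 45+22-14=53; pred: 8+3-3=8
Step 2: prey: 53+26-16=63; pred: 8+4-3=9
Step 3: prey: 63+31-22=72; pred: 9+5-3=11
Step 4: prey: 72+36-31=77; pred: 11+7-4=14
Step 5: prey: 77+38-43=72; pred: 14+10-5=19
Step 6: prey: 72+36-54=54; pred: 19+13-7=25
Step 7: prey: 54+27-54=27; pred: 25+13-10=28
Step 8: prey: 27+13-30=10; pred: 28+7-11=24
Max prey = 77 at step 4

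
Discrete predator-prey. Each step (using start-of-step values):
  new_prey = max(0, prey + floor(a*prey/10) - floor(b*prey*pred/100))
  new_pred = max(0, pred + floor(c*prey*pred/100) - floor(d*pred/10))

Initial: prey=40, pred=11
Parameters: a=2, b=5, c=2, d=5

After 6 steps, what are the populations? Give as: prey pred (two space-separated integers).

Step 1: prey: 40+8-22=26; pred: 11+8-5=14
Step 2: prey: 26+5-18=13; pred: 14+7-7=14
Step 3: prey: 13+2-9=6; pred: 14+3-7=10
Step 4: prey: 6+1-3=4; pred: 10+1-5=6
Step 5: prey: 4+0-1=3; pred: 6+0-3=3
Step 6: prey: 3+0-0=3; pred: 3+0-1=2

Answer: 3 2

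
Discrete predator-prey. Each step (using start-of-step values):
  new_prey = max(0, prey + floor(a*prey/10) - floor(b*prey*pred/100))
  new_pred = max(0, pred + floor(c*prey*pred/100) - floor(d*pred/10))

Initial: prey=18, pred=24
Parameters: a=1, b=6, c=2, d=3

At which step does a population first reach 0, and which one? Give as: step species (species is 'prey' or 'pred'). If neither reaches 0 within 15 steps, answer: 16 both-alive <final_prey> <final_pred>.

Answer: 1 prey

Derivation:
Step 1: prey: 18+1-25=0; pred: 24+8-7=25
First extinction: prey at step 1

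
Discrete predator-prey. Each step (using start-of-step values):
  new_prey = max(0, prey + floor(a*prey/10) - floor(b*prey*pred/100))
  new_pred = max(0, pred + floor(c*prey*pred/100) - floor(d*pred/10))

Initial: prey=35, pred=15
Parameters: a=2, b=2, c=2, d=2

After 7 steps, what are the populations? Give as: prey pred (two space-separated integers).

Answer: 1 27

Derivation:
Step 1: prey: 35+7-10=32; pred: 15+10-3=22
Step 2: prey: 32+6-14=24; pred: 22+14-4=32
Step 3: prey: 24+4-15=13; pred: 32+15-6=41
Step 4: prey: 13+2-10=5; pred: 41+10-8=43
Step 5: prey: 5+1-4=2; pred: 43+4-8=39
Step 6: prey: 2+0-1=1; pred: 39+1-7=33
Step 7: prey: 1+0-0=1; pred: 33+0-6=27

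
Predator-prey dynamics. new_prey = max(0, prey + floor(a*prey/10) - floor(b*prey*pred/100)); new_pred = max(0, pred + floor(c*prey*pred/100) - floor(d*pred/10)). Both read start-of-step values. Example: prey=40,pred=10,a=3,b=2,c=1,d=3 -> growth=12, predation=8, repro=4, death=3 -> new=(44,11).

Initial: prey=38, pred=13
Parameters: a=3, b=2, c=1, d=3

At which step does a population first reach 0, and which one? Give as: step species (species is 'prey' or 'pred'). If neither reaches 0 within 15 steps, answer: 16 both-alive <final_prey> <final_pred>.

Answer: 16 both-alive 20 10

Derivation:
Step 1: prey: 38+11-9=40; pred: 13+4-3=14
Step 2: prey: 40+12-11=41; pred: 14+5-4=15
Step 3: prey: 41+12-12=41; pred: 15+6-4=17
Step 4: prey: 41+12-13=40; pred: 17+6-5=18
Step 5: prey: 40+12-14=38; pred: 18+7-5=20
Step 6: prey: 38+11-15=34; pred: 20+7-6=21
Step 7: prey: 34+10-14=30; pred: 21+7-6=22
Step 8: prey: 30+9-13=26; pred: 22+6-6=22
Step 9: prey: 26+7-11=22; pred: 22+5-6=21
Step 10: prey: 22+6-9=19; pred: 21+4-6=19
Step 11: prey: 19+5-7=17; pred: 19+3-5=17
Step 12: prey: 17+5-5=17; pred: 17+2-5=14
Step 13: prey: 17+5-4=18; pred: 14+2-4=12
Step 14: prey: 18+5-4=19; pred: 12+2-3=11
Step 15: prey: 19+5-4=20; pred: 11+2-3=10
No extinction within 15 steps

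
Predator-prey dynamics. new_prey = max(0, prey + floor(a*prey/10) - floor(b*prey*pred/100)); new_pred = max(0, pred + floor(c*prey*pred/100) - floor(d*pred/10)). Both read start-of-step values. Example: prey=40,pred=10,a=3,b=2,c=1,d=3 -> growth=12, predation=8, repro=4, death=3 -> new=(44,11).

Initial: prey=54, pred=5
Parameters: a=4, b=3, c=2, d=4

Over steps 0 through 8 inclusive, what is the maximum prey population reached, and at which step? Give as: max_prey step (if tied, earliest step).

Step 1: prey: 54+21-8=67; pred: 5+5-2=8
Step 2: prey: 67+26-16=77; pred: 8+10-3=15
Step 3: prey: 77+30-34=73; pred: 15+23-6=32
Step 4: prey: 73+29-70=32; pred: 32+46-12=66
Step 5: prey: 32+12-63=0; pred: 66+42-26=82
Step 6: prey: 0+0-0=0; pred: 82+0-32=50
Step 7: prey: 0+0-0=0; pred: 50+0-20=30
Step 8: prey: 0+0-0=0; pred: 30+0-12=18
Max prey = 77 at step 2

Answer: 77 2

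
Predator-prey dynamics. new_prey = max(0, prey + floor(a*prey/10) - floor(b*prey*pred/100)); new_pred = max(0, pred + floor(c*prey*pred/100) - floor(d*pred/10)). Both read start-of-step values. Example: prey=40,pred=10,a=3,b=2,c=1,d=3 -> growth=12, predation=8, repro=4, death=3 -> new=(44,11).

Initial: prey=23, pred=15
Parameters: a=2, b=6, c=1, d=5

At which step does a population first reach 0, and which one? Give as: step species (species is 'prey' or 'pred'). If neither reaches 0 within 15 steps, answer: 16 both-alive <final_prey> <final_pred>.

Answer: 16 both-alive 3 1

Derivation:
Step 1: prey: 23+4-20=7; pred: 15+3-7=11
Step 2: prey: 7+1-4=4; pred: 11+0-5=6
Step 3: prey: 4+0-1=3; pred: 6+0-3=3
Step 4: prey: 3+0-0=3; pred: 3+0-1=2
Step 5: prey: 3+0-0=3; pred: 2+0-1=1
Step 6: prey: 3+0-0=3; pred: 1+0-0=1
Steps 7-15: state stable at prey=3, pred=1 (no change)
No extinction within 15 steps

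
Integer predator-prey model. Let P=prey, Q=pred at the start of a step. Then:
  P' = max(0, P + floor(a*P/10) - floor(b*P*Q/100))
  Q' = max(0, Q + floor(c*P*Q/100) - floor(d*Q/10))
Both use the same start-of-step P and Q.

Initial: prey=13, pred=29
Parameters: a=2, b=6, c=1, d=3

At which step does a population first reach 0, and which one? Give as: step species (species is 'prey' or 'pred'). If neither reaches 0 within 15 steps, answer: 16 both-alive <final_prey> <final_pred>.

Answer: 1 prey

Derivation:
Step 1: prey: 13+2-22=0; pred: 29+3-8=24
First extinction: prey at step 1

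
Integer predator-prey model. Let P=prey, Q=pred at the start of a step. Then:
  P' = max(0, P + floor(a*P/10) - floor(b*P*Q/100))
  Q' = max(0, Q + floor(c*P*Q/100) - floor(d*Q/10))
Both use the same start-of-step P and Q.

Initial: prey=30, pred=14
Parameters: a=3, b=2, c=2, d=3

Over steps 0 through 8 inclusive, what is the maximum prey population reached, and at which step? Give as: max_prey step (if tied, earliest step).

Step 1: prey: 30+9-8=31; pred: 14+8-4=18
Step 2: prey: 31+9-11=29; pred: 18+11-5=24
Step 3: prey: 29+8-13=24; pred: 24+13-7=30
Step 4: prey: 24+7-14=17; pred: 30+14-9=35
Step 5: prey: 17+5-11=11; pred: 35+11-10=36
Step 6: prey: 11+3-7=7; pred: 36+7-10=33
Step 7: prey: 7+2-4=5; pred: 33+4-9=28
Step 8: prey: 5+1-2=4; pred: 28+2-8=22
Max prey = 31 at step 1

Answer: 31 1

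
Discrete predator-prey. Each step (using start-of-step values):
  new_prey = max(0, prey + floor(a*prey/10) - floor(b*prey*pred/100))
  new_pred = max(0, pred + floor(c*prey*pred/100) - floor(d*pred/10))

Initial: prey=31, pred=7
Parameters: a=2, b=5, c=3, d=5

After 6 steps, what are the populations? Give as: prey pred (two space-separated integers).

Answer: 3 4

Derivation:
Step 1: prey: 31+6-10=27; pred: 7+6-3=10
Step 2: prey: 27+5-13=19; pred: 10+8-5=13
Step 3: prey: 19+3-12=10; pred: 13+7-6=14
Step 4: prey: 10+2-7=5; pred: 14+4-7=11
Step 5: prey: 5+1-2=4; pred: 11+1-5=7
Step 6: prey: 4+0-1=3; pred: 7+0-3=4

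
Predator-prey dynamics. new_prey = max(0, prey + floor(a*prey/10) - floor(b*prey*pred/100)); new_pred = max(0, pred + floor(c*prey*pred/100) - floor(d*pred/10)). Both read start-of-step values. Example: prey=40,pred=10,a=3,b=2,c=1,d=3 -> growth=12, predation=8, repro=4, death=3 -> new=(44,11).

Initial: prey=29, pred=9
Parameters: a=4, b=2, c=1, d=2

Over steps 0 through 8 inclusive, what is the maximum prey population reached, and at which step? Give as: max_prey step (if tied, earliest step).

Step 1: prey: 29+11-5=35; pred: 9+2-1=10
Step 2: prey: 35+14-7=42; pred: 10+3-2=11
Step 3: prey: 42+16-9=49; pred: 11+4-2=13
Step 4: prey: 49+19-12=56; pred: 13+6-2=17
Step 5: prey: 56+22-19=59; pred: 17+9-3=23
Step 6: prey: 59+23-27=55; pred: 23+13-4=32
Step 7: prey: 55+22-35=42; pred: 32+17-6=43
Step 8: prey: 42+16-36=22; pred: 43+18-8=53
Max prey = 59 at step 5

Answer: 59 5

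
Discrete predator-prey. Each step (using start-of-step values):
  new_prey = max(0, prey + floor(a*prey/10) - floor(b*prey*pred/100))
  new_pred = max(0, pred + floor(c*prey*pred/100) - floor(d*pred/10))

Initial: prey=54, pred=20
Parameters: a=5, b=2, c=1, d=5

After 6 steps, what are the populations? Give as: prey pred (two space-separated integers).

Answer: 49 40

Derivation:
Step 1: prey: 54+27-21=60; pred: 20+10-10=20
Step 2: prey: 60+30-24=66; pred: 20+12-10=22
Step 3: prey: 66+33-29=70; pred: 22+14-11=25
Step 4: prey: 70+35-35=70; pred: 25+17-12=30
Step 5: prey: 70+35-42=63; pred: 30+21-15=36
Step 6: prey: 63+31-45=49; pred: 36+22-18=40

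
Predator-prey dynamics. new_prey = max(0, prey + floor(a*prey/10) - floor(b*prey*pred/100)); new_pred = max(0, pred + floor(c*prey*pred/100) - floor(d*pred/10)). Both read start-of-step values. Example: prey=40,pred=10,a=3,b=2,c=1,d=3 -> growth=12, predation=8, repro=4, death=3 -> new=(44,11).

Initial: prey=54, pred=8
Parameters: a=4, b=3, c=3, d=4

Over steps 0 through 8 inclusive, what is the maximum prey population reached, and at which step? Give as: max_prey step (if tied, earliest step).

Answer: 63 1

Derivation:
Step 1: prey: 54+21-12=63; pred: 8+12-3=17
Step 2: prey: 63+25-32=56; pred: 17+32-6=43
Step 3: prey: 56+22-72=6; pred: 43+72-17=98
Step 4: prey: 6+2-17=0; pred: 98+17-39=76
Step 5: prey: 0+0-0=0; pred: 76+0-30=46
Step 6: prey: 0+0-0=0; pred: 46+0-18=28
Step 7: prey: 0+0-0=0; pred: 28+0-11=17
Step 8: prey: 0+0-0=0; pred: 17+0-6=11
Max prey = 63 at step 1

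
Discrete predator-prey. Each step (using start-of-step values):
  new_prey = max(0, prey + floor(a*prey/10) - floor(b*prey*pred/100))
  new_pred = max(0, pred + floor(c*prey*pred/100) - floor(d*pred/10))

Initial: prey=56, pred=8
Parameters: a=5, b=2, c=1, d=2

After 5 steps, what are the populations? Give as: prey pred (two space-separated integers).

Step 1: prey: 56+28-8=76; pred: 8+4-1=11
Step 2: prey: 76+38-16=98; pred: 11+8-2=17
Step 3: prey: 98+49-33=114; pred: 17+16-3=30
Step 4: prey: 114+57-68=103; pred: 30+34-6=58
Step 5: prey: 103+51-119=35; pred: 58+59-11=106

Answer: 35 106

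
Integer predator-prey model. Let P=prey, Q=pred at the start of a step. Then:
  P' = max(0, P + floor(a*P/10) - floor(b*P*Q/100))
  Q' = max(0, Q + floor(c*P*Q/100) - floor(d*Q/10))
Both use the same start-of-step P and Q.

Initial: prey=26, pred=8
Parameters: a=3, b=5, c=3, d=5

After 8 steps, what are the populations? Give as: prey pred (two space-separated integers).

Step 1: prey: 26+7-10=23; pred: 8+6-4=10
Step 2: prey: 23+6-11=18; pred: 10+6-5=11
Step 3: prey: 18+5-9=14; pred: 11+5-5=11
Step 4: prey: 14+4-7=11; pred: 11+4-5=10
Step 5: prey: 11+3-5=9; pred: 10+3-5=8
Step 6: prey: 9+2-3=8; pred: 8+2-4=6
Step 7: prey: 8+2-2=8; pred: 6+1-3=4
Step 8: prey: 8+2-1=9; pred: 4+0-2=2

Answer: 9 2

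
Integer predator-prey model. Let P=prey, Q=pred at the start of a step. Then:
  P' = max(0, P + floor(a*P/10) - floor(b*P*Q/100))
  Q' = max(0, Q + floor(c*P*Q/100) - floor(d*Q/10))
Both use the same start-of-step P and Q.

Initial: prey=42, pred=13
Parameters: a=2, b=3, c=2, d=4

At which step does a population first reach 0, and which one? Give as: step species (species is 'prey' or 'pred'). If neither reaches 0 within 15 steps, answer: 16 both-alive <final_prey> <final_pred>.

Answer: 16 both-alive 3 2

Derivation:
Step 1: prey: 42+8-16=34; pred: 13+10-5=18
Step 2: prey: 34+6-18=22; pred: 18+12-7=23
Step 3: prey: 22+4-15=11; pred: 23+10-9=24
Step 4: prey: 11+2-7=6; pred: 24+5-9=20
Step 5: prey: 6+1-3=4; pred: 20+2-8=14
Step 6: prey: 4+0-1=3; pred: 14+1-5=10
Step 7: prey: 3+0-0=3; pred: 10+0-4=6
Step 8: prey: 3+0-0=3; pred: 6+0-2=4
Step 9: prey: 3+0-0=3; pred: 4+0-1=3
Step 10: prey: 3+0-0=3; pred: 3+0-1=2
Step 11: prey: 3+0-0=3; pred: 2+0-0=2
Steps 12-15: state stable at prey=3, pred=2 (no change)
No extinction within 15 steps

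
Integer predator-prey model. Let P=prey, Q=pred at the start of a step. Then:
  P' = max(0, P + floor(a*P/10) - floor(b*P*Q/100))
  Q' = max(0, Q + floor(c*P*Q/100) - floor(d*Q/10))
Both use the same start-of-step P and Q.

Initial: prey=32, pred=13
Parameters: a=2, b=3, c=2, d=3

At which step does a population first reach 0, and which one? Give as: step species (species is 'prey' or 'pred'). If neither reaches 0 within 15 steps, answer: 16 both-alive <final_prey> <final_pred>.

Answer: 16 both-alive 2 3

Derivation:
Step 1: prey: 32+6-12=26; pred: 13+8-3=18
Step 2: prey: 26+5-14=17; pred: 18+9-5=22
Step 3: prey: 17+3-11=9; pred: 22+7-6=23
Step 4: prey: 9+1-6=4; pred: 23+4-6=21
Step 5: prey: 4+0-2=2; pred: 21+1-6=16
Step 6: prey: 2+0-0=2; pred: 16+0-4=12
Step 7: prey: 2+0-0=2; pred: 12+0-3=9
Step 8: prey: 2+0-0=2; pred: 9+0-2=7
Step 9: prey: 2+0-0=2; pred: 7+0-2=5
Step 10: prey: 2+0-0=2; pred: 5+0-1=4
Step 11: prey: 2+0-0=2; pred: 4+0-1=3
Step 12: prey: 2+0-0=2; pred: 3+0-0=3
Steps 13-15: state stable at prey=2, pred=3 (no change)
No extinction within 15 steps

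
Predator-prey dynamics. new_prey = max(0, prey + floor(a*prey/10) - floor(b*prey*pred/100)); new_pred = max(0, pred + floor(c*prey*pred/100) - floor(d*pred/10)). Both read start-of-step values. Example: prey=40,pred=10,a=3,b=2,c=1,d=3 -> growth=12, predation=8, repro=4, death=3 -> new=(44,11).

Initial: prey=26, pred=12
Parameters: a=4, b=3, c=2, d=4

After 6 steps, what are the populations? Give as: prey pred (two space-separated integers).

Step 1: prey: 26+10-9=27; pred: 12+6-4=14
Step 2: prey: 27+10-11=26; pred: 14+7-5=16
Step 3: prey: 26+10-12=24; pred: 16+8-6=18
Step 4: prey: 24+9-12=21; pred: 18+8-7=19
Step 5: prey: 21+8-11=18; pred: 19+7-7=19
Step 6: prey: 18+7-10=15; pred: 19+6-7=18

Answer: 15 18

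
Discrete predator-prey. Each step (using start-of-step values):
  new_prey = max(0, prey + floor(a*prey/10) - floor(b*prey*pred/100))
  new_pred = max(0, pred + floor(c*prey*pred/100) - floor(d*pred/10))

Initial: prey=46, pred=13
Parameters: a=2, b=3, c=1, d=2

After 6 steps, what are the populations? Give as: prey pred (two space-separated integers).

Answer: 4 16

Derivation:
Step 1: prey: 46+9-17=38; pred: 13+5-2=16
Step 2: prey: 38+7-18=27; pred: 16+6-3=19
Step 3: prey: 27+5-15=17; pred: 19+5-3=21
Step 4: prey: 17+3-10=10; pred: 21+3-4=20
Step 5: prey: 10+2-6=6; pred: 20+2-4=18
Step 6: prey: 6+1-3=4; pred: 18+1-3=16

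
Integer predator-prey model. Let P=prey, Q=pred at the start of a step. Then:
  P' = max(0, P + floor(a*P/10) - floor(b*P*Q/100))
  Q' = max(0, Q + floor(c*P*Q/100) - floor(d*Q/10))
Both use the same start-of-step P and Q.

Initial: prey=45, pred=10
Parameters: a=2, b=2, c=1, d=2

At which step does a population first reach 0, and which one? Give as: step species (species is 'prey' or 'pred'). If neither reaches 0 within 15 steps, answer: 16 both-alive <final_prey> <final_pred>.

Step 1: prey: 45+9-9=45; pred: 10+4-2=12
Step 2: prey: 45+9-10=44; pred: 12+5-2=15
Step 3: prey: 44+8-13=39; pred: 15+6-3=18
Step 4: prey: 39+7-14=32; pred: 18+7-3=22
Step 5: prey: 32+6-14=24; pred: 22+7-4=25
Step 6: prey: 24+4-12=16; pred: 25+6-5=26
Step 7: prey: 16+3-8=11; pred: 26+4-5=25
Step 8: prey: 11+2-5=8; pred: 25+2-5=22
Step 9: prey: 8+1-3=6; pred: 22+1-4=19
Step 10: prey: 6+1-2=5; pred: 19+1-3=17
Step 11: prey: 5+1-1=5; pred: 17+0-3=14
Step 12: prey: 5+1-1=5; pred: 14+0-2=12
Step 13: prey: 5+1-1=5; pred: 12+0-2=10
Step 14: prey: 5+1-1=5; pred: 10+0-2=8
Step 15: prey: 5+1-0=6; pred: 8+0-1=7
No extinction within 15 steps

Answer: 16 both-alive 6 7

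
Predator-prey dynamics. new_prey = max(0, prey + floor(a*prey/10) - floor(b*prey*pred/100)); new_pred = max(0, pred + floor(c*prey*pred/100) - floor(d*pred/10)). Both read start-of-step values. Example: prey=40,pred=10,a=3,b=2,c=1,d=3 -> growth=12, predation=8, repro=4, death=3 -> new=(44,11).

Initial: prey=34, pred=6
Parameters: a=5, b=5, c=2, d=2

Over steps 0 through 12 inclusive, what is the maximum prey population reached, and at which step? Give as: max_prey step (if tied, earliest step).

Answer: 43 2

Derivation:
Step 1: prey: 34+17-10=41; pred: 6+4-1=9
Step 2: prey: 41+20-18=43; pred: 9+7-1=15
Step 3: prey: 43+21-32=32; pred: 15+12-3=24
Step 4: prey: 32+16-38=10; pred: 24+15-4=35
Step 5: prey: 10+5-17=0; pred: 35+7-7=35
Step 6: prey: 0+0-0=0; pred: 35+0-7=28
Step 7: prey: 0+0-0=0; pred: 28+0-5=23
Step 8: prey: 0+0-0=0; pred: 23+0-4=19
Step 9: prey: 0+0-0=0; pred: 19+0-3=16
Step 10: prey: 0+0-0=0; pred: 16+0-3=13
Step 11: prey: 0+0-0=0; pred: 13+0-2=11
Step 12: prey: 0+0-0=0; pred: 11+0-2=9
Max prey = 43 at step 2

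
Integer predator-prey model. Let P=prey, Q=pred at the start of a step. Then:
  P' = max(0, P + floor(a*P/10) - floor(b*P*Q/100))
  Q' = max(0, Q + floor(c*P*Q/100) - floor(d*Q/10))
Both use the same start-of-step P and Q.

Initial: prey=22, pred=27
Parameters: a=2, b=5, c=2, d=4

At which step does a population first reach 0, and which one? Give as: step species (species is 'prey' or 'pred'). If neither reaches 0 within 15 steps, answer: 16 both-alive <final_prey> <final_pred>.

Step 1: prey: 22+4-29=0; pred: 27+11-10=28
First extinction: prey at step 1

Answer: 1 prey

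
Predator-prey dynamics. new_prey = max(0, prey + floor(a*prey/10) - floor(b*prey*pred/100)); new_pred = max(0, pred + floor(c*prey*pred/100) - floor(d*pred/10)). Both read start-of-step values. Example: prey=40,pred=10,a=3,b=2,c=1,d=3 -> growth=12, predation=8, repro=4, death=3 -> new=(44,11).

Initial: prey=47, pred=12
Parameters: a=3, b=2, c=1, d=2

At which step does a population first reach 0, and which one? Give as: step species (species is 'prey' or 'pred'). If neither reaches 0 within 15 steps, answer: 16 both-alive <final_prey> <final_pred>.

Answer: 16 both-alive 2 8

Derivation:
Step 1: prey: 47+14-11=50; pred: 12+5-2=15
Step 2: prey: 50+15-15=50; pred: 15+7-3=19
Step 3: prey: 50+15-19=46; pred: 19+9-3=25
Step 4: prey: 46+13-23=36; pred: 25+11-5=31
Step 5: prey: 36+10-22=24; pred: 31+11-6=36
Step 6: prey: 24+7-17=14; pred: 36+8-7=37
Step 7: prey: 14+4-10=8; pred: 37+5-7=35
Step 8: prey: 8+2-5=5; pred: 35+2-7=30
Step 9: prey: 5+1-3=3; pred: 30+1-6=25
Step 10: prey: 3+0-1=2; pred: 25+0-5=20
Step 11: prey: 2+0-0=2; pred: 20+0-4=16
Step 12: prey: 2+0-0=2; pred: 16+0-3=13
Step 13: prey: 2+0-0=2; pred: 13+0-2=11
Step 14: prey: 2+0-0=2; pred: 11+0-2=9
Step 15: prey: 2+0-0=2; pred: 9+0-1=8
No extinction within 15 steps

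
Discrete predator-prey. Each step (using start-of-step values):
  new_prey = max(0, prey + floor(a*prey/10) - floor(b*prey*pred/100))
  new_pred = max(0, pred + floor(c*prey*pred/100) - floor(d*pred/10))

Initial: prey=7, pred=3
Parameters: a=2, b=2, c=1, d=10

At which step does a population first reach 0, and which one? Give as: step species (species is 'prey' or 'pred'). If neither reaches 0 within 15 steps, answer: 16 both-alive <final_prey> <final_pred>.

Step 1: prey: 7+1-0=8; pred: 3+0-3=0
First extinction: pred at step 1

Answer: 1 pred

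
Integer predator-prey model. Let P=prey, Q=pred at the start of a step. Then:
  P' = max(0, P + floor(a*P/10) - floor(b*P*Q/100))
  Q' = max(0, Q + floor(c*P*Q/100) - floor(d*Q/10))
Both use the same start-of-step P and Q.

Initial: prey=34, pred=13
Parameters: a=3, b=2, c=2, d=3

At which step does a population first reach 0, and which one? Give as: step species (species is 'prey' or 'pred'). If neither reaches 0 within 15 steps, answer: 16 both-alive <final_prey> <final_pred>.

Answer: 16 both-alive 1 3

Derivation:
Step 1: prey: 34+10-8=36; pred: 13+8-3=18
Step 2: prey: 36+10-12=34; pred: 18+12-5=25
Step 3: prey: 34+10-17=27; pred: 25+17-7=35
Step 4: prey: 27+8-18=17; pred: 35+18-10=43
Step 5: prey: 17+5-14=8; pred: 43+14-12=45
Step 6: prey: 8+2-7=3; pred: 45+7-13=39
Step 7: prey: 3+0-2=1; pred: 39+2-11=30
Step 8: prey: 1+0-0=1; pred: 30+0-9=21
Step 9: prey: 1+0-0=1; pred: 21+0-6=15
Step 10: prey: 1+0-0=1; pred: 15+0-4=11
Step 11: prey: 1+0-0=1; pred: 11+0-3=8
Step 12: prey: 1+0-0=1; pred: 8+0-2=6
Step 13: prey: 1+0-0=1; pred: 6+0-1=5
Step 14: prey: 1+0-0=1; pred: 5+0-1=4
Step 15: prey: 1+0-0=1; pred: 4+0-1=3
No extinction within 15 steps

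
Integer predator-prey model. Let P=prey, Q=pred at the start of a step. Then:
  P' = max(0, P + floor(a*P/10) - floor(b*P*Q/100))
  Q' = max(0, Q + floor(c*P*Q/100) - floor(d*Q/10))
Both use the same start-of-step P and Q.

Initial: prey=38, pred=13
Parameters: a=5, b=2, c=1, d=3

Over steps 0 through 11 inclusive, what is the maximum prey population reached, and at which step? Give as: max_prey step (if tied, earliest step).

Answer: 76 4

Derivation:
Step 1: prey: 38+19-9=48; pred: 13+4-3=14
Step 2: prey: 48+24-13=59; pred: 14+6-4=16
Step 3: prey: 59+29-18=70; pred: 16+9-4=21
Step 4: prey: 70+35-29=76; pred: 21+14-6=29
Step 5: prey: 76+38-44=70; pred: 29+22-8=43
Step 6: prey: 70+35-60=45; pred: 43+30-12=61
Step 7: prey: 45+22-54=13; pred: 61+27-18=70
Step 8: prey: 13+6-18=1; pred: 70+9-21=58
Step 9: prey: 1+0-1=0; pred: 58+0-17=41
Step 10: prey: 0+0-0=0; pred: 41+0-12=29
Step 11: prey: 0+0-0=0; pred: 29+0-8=21
Max prey = 76 at step 4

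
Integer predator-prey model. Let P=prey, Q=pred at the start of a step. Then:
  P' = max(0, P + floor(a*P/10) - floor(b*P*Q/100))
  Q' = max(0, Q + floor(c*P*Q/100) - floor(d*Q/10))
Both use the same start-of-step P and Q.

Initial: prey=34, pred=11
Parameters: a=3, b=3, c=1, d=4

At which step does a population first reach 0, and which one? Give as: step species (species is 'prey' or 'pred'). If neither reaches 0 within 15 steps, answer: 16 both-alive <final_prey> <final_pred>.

Step 1: prey: 34+10-11=33; pred: 11+3-4=10
Step 2: prey: 33+9-9=33; pred: 10+3-4=9
Step 3: prey: 33+9-8=34; pred: 9+2-3=8
Step 4: prey: 34+10-8=36; pred: 8+2-3=7
Step 5: prey: 36+10-7=39; pred: 7+2-2=7
Step 6: prey: 39+11-8=42; pred: 7+2-2=7
Step 7: prey: 42+12-8=46; pred: 7+2-2=7
Step 8: prey: 46+13-9=50; pred: 7+3-2=8
Step 9: prey: 50+15-12=53; pred: 8+4-3=9
Step 10: prey: 53+15-14=54; pred: 9+4-3=10
Step 11: prey: 54+16-16=54; pred: 10+5-4=11
Step 12: prey: 54+16-17=53; pred: 11+5-4=12
Step 13: prey: 53+15-19=49; pred: 12+6-4=14
Step 14: prey: 49+14-20=43; pred: 14+6-5=15
Step 15: prey: 43+12-19=36; pred: 15+6-6=15
No extinction within 15 steps

Answer: 16 both-alive 36 15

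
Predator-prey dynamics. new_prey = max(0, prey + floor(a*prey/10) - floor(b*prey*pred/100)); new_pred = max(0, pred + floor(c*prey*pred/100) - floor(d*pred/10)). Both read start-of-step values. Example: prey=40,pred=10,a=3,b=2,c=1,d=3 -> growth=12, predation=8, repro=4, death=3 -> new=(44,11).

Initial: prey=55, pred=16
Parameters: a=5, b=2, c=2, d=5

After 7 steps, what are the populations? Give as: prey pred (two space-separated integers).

Step 1: prey: 55+27-17=65; pred: 16+17-8=25
Step 2: prey: 65+32-32=65; pred: 25+32-12=45
Step 3: prey: 65+32-58=39; pred: 45+58-22=81
Step 4: prey: 39+19-63=0; pred: 81+63-40=104
Step 5: prey: 0+0-0=0; pred: 104+0-52=52
Step 6: prey: 0+0-0=0; pred: 52+0-26=26
Step 7: prey: 0+0-0=0; pred: 26+0-13=13

Answer: 0 13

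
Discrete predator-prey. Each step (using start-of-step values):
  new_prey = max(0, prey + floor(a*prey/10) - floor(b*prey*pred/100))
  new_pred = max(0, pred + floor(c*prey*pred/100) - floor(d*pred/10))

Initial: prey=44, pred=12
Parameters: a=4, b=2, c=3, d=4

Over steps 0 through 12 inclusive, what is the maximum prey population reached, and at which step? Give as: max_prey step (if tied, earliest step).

Answer: 51 1

Derivation:
Step 1: prey: 44+17-10=51; pred: 12+15-4=23
Step 2: prey: 51+20-23=48; pred: 23+35-9=49
Step 3: prey: 48+19-47=20; pred: 49+70-19=100
Step 4: prey: 20+8-40=0; pred: 100+60-40=120
Step 5: prey: 0+0-0=0; pred: 120+0-48=72
Step 6: prey: 0+0-0=0; pred: 72+0-28=44
Step 7: prey: 0+0-0=0; pred: 44+0-17=27
Step 8: prey: 0+0-0=0; pred: 27+0-10=17
Step 9: prey: 0+0-0=0; pred: 17+0-6=11
Step 10: prey: 0+0-0=0; pred: 11+0-4=7
Step 11: prey: 0+0-0=0; pred: 7+0-2=5
Step 12: prey: 0+0-0=0; pred: 5+0-2=3
Max prey = 51 at step 1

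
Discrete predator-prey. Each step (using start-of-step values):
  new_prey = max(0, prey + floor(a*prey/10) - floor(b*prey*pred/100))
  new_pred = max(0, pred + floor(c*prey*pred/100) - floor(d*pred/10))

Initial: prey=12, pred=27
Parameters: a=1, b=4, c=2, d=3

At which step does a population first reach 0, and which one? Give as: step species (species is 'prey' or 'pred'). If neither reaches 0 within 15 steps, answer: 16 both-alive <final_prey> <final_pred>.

Step 1: prey: 12+1-12=1; pred: 27+6-8=25
Step 2: prey: 1+0-1=0; pred: 25+0-7=18
First extinction: prey at step 2

Answer: 2 prey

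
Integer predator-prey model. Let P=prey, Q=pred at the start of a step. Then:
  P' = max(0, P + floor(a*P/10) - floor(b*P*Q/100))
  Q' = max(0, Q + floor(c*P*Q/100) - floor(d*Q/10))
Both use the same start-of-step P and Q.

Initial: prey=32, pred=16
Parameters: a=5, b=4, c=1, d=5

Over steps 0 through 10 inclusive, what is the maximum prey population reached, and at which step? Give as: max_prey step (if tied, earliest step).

Answer: 135 10

Derivation:
Step 1: prey: 32+16-20=28; pred: 16+5-8=13
Step 2: prey: 28+14-14=28; pred: 13+3-6=10
Step 3: prey: 28+14-11=31; pred: 10+2-5=7
Step 4: prey: 31+15-8=38; pred: 7+2-3=6
Step 5: prey: 38+19-9=48; pred: 6+2-3=5
Step 6: prey: 48+24-9=63; pred: 5+2-2=5
Step 7: prey: 63+31-12=82; pred: 5+3-2=6
Step 8: prey: 82+41-19=104; pred: 6+4-3=7
Step 9: prey: 104+52-29=127; pred: 7+7-3=11
Step 10: prey: 127+63-55=135; pred: 11+13-5=19
Max prey = 135 at step 10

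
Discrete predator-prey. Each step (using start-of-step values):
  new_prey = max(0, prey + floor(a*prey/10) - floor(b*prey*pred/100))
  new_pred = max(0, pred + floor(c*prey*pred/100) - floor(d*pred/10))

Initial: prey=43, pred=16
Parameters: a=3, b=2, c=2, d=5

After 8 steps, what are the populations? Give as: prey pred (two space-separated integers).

Answer: 8 8

Derivation:
Step 1: prey: 43+12-13=42; pred: 16+13-8=21
Step 2: prey: 42+12-17=37; pred: 21+17-10=28
Step 3: prey: 37+11-20=28; pred: 28+20-14=34
Step 4: prey: 28+8-19=17; pred: 34+19-17=36
Step 5: prey: 17+5-12=10; pred: 36+12-18=30
Step 6: prey: 10+3-6=7; pred: 30+6-15=21
Step 7: prey: 7+2-2=7; pred: 21+2-10=13
Step 8: prey: 7+2-1=8; pred: 13+1-6=8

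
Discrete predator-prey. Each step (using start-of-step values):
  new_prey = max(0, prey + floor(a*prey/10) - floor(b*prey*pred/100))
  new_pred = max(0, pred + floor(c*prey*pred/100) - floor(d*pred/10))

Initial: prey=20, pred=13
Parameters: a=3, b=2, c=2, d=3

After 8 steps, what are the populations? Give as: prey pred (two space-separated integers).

Step 1: prey: 20+6-5=21; pred: 13+5-3=15
Step 2: prey: 21+6-6=21; pred: 15+6-4=17
Step 3: prey: 21+6-7=20; pred: 17+7-5=19
Step 4: prey: 20+6-7=19; pred: 19+7-5=21
Step 5: prey: 19+5-7=17; pred: 21+7-6=22
Step 6: prey: 17+5-7=15; pred: 22+7-6=23
Step 7: prey: 15+4-6=13; pred: 23+6-6=23
Step 8: prey: 13+3-5=11; pred: 23+5-6=22

Answer: 11 22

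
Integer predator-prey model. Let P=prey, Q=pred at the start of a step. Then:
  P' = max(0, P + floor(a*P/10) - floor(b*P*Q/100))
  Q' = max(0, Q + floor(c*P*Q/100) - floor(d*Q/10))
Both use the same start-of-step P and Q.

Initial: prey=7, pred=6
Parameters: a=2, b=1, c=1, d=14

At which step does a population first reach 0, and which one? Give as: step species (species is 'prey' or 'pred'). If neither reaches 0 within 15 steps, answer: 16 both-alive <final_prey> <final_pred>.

Answer: 1 pred

Derivation:
Step 1: prey: 7+1-0=8; pred: 6+0-8=0
First extinction: pred at step 1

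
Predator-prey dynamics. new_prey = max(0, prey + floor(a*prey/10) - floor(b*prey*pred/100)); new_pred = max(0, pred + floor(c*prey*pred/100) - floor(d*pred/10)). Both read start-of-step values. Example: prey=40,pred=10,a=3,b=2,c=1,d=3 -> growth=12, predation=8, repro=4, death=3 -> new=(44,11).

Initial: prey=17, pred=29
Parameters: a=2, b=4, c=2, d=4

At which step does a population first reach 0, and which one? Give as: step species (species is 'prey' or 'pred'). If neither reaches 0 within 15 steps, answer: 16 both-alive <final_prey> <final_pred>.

Step 1: prey: 17+3-19=1; pred: 29+9-11=27
Step 2: prey: 1+0-1=0; pred: 27+0-10=17
First extinction: prey at step 2

Answer: 2 prey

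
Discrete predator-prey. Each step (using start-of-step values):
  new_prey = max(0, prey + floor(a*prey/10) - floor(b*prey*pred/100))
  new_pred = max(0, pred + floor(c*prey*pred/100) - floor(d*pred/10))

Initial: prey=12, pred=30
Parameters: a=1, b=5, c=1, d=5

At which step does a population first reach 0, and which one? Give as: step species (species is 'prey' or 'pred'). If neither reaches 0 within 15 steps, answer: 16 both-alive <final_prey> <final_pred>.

Step 1: prey: 12+1-18=0; pred: 30+3-15=18
First extinction: prey at step 1

Answer: 1 prey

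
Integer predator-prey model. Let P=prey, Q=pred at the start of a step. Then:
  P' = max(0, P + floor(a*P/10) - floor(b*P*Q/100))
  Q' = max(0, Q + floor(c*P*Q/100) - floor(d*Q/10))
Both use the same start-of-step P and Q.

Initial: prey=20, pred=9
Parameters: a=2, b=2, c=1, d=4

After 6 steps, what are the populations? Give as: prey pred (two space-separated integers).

Step 1: prey: 20+4-3=21; pred: 9+1-3=7
Step 2: prey: 21+4-2=23; pred: 7+1-2=6
Step 3: prey: 23+4-2=25; pred: 6+1-2=5
Step 4: prey: 25+5-2=28; pred: 5+1-2=4
Step 5: prey: 28+5-2=31; pred: 4+1-1=4
Step 6: prey: 31+6-2=35; pred: 4+1-1=4

Answer: 35 4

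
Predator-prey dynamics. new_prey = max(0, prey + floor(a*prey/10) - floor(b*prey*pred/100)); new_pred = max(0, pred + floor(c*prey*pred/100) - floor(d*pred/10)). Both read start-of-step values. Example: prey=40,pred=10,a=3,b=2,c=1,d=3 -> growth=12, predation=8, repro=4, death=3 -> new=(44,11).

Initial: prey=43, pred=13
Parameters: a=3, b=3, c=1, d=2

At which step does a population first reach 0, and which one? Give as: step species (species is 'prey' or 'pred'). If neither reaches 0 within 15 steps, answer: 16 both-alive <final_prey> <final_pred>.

Answer: 16 both-alive 2 4

Derivation:
Step 1: prey: 43+12-16=39; pred: 13+5-2=16
Step 2: prey: 39+11-18=32; pred: 16+6-3=19
Step 3: prey: 32+9-18=23; pred: 19+6-3=22
Step 4: prey: 23+6-15=14; pred: 22+5-4=23
Step 5: prey: 14+4-9=9; pred: 23+3-4=22
Step 6: prey: 9+2-5=6; pred: 22+1-4=19
Step 7: prey: 6+1-3=4; pred: 19+1-3=17
Step 8: prey: 4+1-2=3; pred: 17+0-3=14
Step 9: prey: 3+0-1=2; pred: 14+0-2=12
Step 10: prey: 2+0-0=2; pred: 12+0-2=10
Step 11: prey: 2+0-0=2; pred: 10+0-2=8
Step 12: prey: 2+0-0=2; pred: 8+0-1=7
Step 13: prey: 2+0-0=2; pred: 7+0-1=6
Step 14: prey: 2+0-0=2; pred: 6+0-1=5
Step 15: prey: 2+0-0=2; pred: 5+0-1=4
No extinction within 15 steps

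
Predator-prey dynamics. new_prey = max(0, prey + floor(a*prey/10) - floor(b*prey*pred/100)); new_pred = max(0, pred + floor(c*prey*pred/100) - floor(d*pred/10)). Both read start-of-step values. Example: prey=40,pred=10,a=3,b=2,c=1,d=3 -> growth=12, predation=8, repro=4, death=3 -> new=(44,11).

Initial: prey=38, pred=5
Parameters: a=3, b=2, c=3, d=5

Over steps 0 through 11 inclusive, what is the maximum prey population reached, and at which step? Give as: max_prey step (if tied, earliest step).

Step 1: prey: 38+11-3=46; pred: 5+5-2=8
Step 2: prey: 46+13-7=52; pred: 8+11-4=15
Step 3: prey: 52+15-15=52; pred: 15+23-7=31
Step 4: prey: 52+15-32=35; pred: 31+48-15=64
Step 5: prey: 35+10-44=1; pred: 64+67-32=99
Step 6: prey: 1+0-1=0; pred: 99+2-49=52
Step 7: prey: 0+0-0=0; pred: 52+0-26=26
Step 8: prey: 0+0-0=0; pred: 26+0-13=13
Step 9: prey: 0+0-0=0; pred: 13+0-6=7
Step 10: prey: 0+0-0=0; pred: 7+0-3=4
Step 11: prey: 0+0-0=0; pred: 4+0-2=2
Max prey = 52 at step 2

Answer: 52 2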